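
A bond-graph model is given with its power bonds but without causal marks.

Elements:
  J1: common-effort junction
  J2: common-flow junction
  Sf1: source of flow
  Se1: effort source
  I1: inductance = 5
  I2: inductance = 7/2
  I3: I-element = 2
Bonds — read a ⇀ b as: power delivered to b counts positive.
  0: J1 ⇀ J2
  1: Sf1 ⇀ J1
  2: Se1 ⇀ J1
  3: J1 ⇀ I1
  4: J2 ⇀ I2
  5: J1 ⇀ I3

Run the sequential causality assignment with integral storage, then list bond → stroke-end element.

#1 |Sf1  (source Sf1 imposes f)
#2 |J1  (Se1 fixes effort; stroke away)
#0 |J2  (J1 effort already set via bond 2)
#3 |I1  (J1: bond 2 brought effort, rest push out)
#5 |I3  (0-jn J1 has e-setter on 2)
#4 |I2  (J2 needs exactly one f-in)

#0 stroke at J2
#1 stroke at Sf1
#2 stroke at J1
#3 stroke at I1
#4 stroke at I2
#5 stroke at I3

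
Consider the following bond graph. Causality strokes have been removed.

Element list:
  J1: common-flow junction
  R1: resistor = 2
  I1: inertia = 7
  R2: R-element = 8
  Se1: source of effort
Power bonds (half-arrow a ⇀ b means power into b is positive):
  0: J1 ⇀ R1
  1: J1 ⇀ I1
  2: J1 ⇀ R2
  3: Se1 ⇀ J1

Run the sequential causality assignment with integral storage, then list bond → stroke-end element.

#3 stroke→J1  (Se1: effort source, stroke at far end)
#1 stroke→I1  (I1: I, integral causality)
#0 stroke→J1  (common-f at J1 fixed by 1)
#2 stroke→J1  (J1: bond 1 brought flow, rest push out)

bond 0 stroke at J1
bond 1 stroke at I1
bond 2 stroke at J1
bond 3 stroke at J1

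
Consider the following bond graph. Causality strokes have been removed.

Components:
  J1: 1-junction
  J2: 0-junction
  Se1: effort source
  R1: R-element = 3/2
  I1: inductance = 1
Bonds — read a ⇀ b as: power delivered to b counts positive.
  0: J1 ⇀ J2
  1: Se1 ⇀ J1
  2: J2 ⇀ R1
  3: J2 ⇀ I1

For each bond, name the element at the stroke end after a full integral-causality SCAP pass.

β0 stroke at J2
β1 stroke at J1
β2 stroke at R1
β3 stroke at I1

#1 →J1  (Se1 (Se) sets effort on bond)
#0 →J2  (only one flow-in slot at J1)
#2 →R1  (J2: bond 0 brought effort, rest push out)
#3 →I1  (J2: bond 0 brought effort, rest push out)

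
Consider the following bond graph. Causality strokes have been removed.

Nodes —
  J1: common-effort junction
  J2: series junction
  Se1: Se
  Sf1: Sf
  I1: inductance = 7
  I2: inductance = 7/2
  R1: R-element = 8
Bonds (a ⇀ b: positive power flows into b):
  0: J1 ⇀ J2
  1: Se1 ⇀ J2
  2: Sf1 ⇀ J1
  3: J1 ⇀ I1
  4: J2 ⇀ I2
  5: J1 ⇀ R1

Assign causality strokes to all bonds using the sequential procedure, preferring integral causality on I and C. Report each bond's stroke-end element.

β0 stroke→J2
β1 stroke→J2
β2 stroke→Sf1
β3 stroke→I1
β4 stroke→I2
β5 stroke→J1

β1 |J2  (source Se1 imposes e)
β2 |Sf1  (Sf1 (Sf) sets flow on bond)
β3 |I1  (I1 outputs flow p/I1)
β4 |I2  (I2 outputs flow p/I2)
β0 |J2  (common-f at J2 fixed by 4)
β5 |J1  (closing 0-jn rule on J1)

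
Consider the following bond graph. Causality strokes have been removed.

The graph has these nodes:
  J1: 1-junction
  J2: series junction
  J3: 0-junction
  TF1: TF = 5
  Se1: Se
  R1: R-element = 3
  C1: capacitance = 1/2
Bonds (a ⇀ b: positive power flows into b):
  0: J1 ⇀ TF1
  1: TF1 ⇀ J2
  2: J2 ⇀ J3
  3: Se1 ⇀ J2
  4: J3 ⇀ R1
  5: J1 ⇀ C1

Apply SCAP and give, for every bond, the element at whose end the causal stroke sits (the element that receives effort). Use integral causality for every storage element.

β0 stroke→TF1
β1 stroke→J2
β2 stroke→J3
β3 stroke→J2
β4 stroke→R1
β5 stroke→J1

#3 →J2  (source Se1 imposes e)
#5 →J1  (prefer integral on C1)
#0 →TF1  (J1: last free bond brings flow in)
#1 →J2  (TF1 one-in-one-out from 0)
#2 →J3  (J2 needs exactly one f-in)
#4 →R1  (J3: bond 2 brought effort, rest push out)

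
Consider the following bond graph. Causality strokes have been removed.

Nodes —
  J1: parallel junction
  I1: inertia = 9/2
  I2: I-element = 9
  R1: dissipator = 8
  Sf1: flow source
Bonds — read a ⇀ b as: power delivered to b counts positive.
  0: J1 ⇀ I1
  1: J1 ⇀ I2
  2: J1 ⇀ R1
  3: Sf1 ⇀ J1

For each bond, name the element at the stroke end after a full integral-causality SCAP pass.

β0 stroke at I1
β1 stroke at I2
β2 stroke at J1
β3 stroke at Sf1

bond 3 stroke at Sf1  (Sf1 fixes flow; stroke at Sf1)
bond 0 stroke at I1  (prefer integral on I1)
bond 1 stroke at I2  (I2 outputs flow p/I2)
bond 2 stroke at J1  (closing 0-jn rule on J1)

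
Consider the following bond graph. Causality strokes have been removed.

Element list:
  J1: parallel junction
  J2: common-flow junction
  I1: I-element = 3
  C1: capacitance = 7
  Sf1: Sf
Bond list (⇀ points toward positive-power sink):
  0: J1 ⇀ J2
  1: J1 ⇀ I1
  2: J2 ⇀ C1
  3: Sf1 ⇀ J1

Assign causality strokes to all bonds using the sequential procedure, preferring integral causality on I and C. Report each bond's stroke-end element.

bond 3 stroke at Sf1  (source Sf1 imposes f)
bond 1 stroke at I1  (I1 integral (f out))
bond 0 stroke at J1  (closing 0-jn rule on J1)
bond 2 stroke at J2  (1-jn J2 has f-setter on 0)

#0 stroke at J1
#1 stroke at I1
#2 stroke at J2
#3 stroke at Sf1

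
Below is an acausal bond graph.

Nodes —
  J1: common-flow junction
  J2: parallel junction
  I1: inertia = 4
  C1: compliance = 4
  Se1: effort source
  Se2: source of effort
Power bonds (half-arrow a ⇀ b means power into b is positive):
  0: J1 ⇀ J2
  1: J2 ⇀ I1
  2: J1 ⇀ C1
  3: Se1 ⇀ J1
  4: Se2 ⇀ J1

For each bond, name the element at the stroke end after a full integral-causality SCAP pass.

β0 |J2
β1 |I1
β2 |J1
β3 |J1
β4 |J1

bond 3 |J1  (Se1 (Se) sets effort on bond)
bond 4 |J1  (Se2 fixes effort; stroke away)
bond 1 |I1  (prefer integral on I1)
bond 0 |J2  (closing 0-jn rule on J2)
bond 2 |J1  (J1 flow already set via bond 0)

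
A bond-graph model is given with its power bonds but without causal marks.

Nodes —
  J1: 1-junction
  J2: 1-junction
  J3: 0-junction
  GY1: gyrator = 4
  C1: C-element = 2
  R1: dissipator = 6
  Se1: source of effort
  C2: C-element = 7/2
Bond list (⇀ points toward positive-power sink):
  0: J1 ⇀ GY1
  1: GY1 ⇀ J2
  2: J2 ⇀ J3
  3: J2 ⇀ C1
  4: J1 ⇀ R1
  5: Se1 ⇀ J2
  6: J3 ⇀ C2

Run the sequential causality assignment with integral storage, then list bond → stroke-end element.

b0 →GY1
b1 →GY1
b2 →J2
b3 →J2
b4 →J1
b5 →J2
b6 →J3

b5 stroke at J2  (Se1: effort source, stroke at far end)
b3 stroke at J2  (C1 integral (e out))
b6 stroke at J3  (C2 integral (e out))
b2 stroke at J2  (0-jn J3 has e-setter on 6)
b1 stroke at GY1  (J2 needs exactly one f-in)
b0 stroke at GY1  (GY GY1: same side as bond 1)
b4 stroke at J1  (1-jn J1 has f-setter on 0)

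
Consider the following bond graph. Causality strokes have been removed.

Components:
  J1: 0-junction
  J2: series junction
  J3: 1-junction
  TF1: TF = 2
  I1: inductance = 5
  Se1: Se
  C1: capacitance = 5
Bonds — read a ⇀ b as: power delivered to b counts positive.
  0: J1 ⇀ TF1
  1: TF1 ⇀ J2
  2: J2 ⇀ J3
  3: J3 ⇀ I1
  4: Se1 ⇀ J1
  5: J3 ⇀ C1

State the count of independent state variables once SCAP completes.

b4 |J1  (Se1: effort source, stroke at far end)
b0 |TF1  (J1 effort already set via bond 4)
b1 |J2  (TF TF1: opposite of bond 0)
b2 |J3  (J2: last free bond brings flow in)
b3 |I1  (I1: I, integral causality)
b5 |J3  (common-f at J3 fixed by 3)

2  (C1, I1 all integral)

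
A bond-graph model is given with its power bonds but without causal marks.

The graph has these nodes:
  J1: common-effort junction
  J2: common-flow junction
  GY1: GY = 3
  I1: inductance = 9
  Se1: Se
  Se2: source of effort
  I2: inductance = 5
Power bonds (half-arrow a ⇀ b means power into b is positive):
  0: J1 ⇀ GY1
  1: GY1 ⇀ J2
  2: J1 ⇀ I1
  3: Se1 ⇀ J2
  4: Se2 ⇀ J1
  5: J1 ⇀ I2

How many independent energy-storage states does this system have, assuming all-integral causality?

2  (I1, I2 all integral)

bond 3 stroke→J2  (Se1 fixes effort; stroke away)
bond 4 stroke→J1  (Se2: effort source, stroke at far end)
bond 0 stroke→GY1  (common-e at J1 fixed by 4)
bond 2 stroke→I1  (common-e at J1 fixed by 4)
bond 5 stroke→I2  (J1: bond 4 brought effort, rest push out)
bond 1 stroke→GY1  (closing 1-jn rule on J2)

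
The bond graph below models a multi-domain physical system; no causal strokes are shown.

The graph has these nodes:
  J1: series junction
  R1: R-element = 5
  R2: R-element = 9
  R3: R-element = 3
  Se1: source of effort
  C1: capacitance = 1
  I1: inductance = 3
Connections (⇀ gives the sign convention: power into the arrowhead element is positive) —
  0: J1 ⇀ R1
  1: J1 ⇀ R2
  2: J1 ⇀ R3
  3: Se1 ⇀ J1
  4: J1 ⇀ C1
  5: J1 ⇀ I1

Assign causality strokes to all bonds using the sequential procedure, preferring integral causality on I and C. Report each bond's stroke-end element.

b0 →J1
b1 →J1
b2 →J1
b3 →J1
b4 →J1
b5 →I1

#3 |J1  (source Se1 imposes e)
#4 |J1  (C1 integral (e out))
#5 |I1  (I1: I, integral causality)
#0 |J1  (J1: bond 5 brought flow, rest push out)
#1 |J1  (common-f at J1 fixed by 5)
#2 |J1  (1-jn J1 has f-setter on 5)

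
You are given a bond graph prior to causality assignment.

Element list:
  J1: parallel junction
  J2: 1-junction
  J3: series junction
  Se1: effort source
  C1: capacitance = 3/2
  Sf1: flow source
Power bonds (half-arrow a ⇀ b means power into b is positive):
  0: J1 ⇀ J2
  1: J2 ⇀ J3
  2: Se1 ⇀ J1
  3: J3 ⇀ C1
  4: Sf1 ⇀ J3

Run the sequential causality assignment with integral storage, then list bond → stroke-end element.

#0 stroke at J2
#1 stroke at J3
#2 stroke at J1
#3 stroke at J3
#4 stroke at Sf1

bond 2 stroke→J1  (Se1 fixes effort; stroke away)
bond 4 stroke→Sf1  (Sf1 (Sf) sets flow on bond)
bond 0 stroke→J2  (0-jn J1 has e-setter on 2)
bond 1 stroke→J3  (closing 1-jn rule on J2)
bond 3 stroke→J3  (common-f at J3 fixed by 4)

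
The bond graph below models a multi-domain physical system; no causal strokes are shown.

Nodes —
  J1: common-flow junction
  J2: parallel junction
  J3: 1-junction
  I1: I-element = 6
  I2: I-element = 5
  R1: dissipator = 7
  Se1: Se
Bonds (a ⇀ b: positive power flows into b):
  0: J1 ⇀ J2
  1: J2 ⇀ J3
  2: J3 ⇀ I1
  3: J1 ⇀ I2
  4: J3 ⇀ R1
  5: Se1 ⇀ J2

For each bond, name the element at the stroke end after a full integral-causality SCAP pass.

#0 stroke→J1
#1 stroke→J3
#2 stroke→I1
#3 stroke→I2
#4 stroke→J3
#5 stroke→J2

bond 5 stroke at J2  (Se1 (Se) sets effort on bond)
bond 0 stroke at J1  (0-jn J2 has e-setter on 5)
bond 1 stroke at J3  (0-jn J2 has e-setter on 5)
bond 3 stroke at I2  (only one flow-in slot at J1)
bond 2 stroke at I1  (I1 integral (f out))
bond 4 stroke at J3  (J3 flow already set via bond 2)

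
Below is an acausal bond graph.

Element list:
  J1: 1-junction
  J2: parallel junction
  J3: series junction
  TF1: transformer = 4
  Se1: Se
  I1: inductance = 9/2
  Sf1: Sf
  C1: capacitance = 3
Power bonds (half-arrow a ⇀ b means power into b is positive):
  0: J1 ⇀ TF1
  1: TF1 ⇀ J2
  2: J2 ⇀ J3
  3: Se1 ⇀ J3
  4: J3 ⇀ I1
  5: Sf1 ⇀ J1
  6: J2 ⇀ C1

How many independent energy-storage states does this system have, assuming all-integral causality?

β3 stroke→J3  (Se1 (Se) sets effort on bond)
β5 stroke→Sf1  (Sf1: flow source, stroke at near end)
β0 stroke→J1  (common-f at J1 fixed by 5)
β1 stroke→TF1  (TF TF1: opposite of bond 0)
β4 stroke→I1  (I1 outputs flow p/I1)
β2 stroke→J3  (J3 flow already set via bond 4)
β6 stroke→J2  (J2: last free bond brings effort in)

2  (C1, I1 all integral)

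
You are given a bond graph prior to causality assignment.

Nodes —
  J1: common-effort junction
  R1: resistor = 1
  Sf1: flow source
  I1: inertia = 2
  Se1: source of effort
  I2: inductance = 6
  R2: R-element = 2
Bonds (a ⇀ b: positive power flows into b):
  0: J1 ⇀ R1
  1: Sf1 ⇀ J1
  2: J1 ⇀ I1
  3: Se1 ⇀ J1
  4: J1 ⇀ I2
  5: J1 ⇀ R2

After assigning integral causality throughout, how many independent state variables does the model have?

#1 stroke→Sf1  (Sf1: flow source, stroke at near end)
#3 stroke→J1  (Se1 (Se) sets effort on bond)
#0 stroke→R1  (0-jn J1 has e-setter on 3)
#2 stroke→I1  (0-jn J1 has e-setter on 3)
#4 stroke→I2  (J1: bond 3 brought effort, rest push out)
#5 stroke→R2  (J1: bond 3 brought effort, rest push out)

2  (I1, I2 all integral)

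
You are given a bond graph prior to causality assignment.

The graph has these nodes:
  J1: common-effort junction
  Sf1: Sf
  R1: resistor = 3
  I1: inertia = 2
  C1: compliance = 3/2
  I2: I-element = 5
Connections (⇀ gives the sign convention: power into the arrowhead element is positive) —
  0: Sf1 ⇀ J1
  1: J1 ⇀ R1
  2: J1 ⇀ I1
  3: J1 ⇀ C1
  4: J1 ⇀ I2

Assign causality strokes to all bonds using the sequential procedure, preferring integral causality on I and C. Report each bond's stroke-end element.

b0 stroke at Sf1  (Sf1 fixes flow; stroke at Sf1)
b2 stroke at I1  (I1 outputs flow p/I1)
b3 stroke at J1  (C1 outputs effort q/C1)
b1 stroke at R1  (J1: bond 3 brought effort, rest push out)
b4 stroke at I2  (J1: bond 3 brought effort, rest push out)

β0 stroke at Sf1
β1 stroke at R1
β2 stroke at I1
β3 stroke at J1
β4 stroke at I2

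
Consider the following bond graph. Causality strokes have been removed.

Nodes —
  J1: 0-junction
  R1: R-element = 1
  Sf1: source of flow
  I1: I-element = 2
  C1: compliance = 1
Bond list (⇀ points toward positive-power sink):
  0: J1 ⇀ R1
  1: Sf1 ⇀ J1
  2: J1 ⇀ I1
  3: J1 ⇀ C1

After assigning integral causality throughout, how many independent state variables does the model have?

#1 →Sf1  (source Sf1 imposes f)
#2 →I1  (I1 integral (f out))
#3 →J1  (C1 integral (e out))
#0 →R1  (J1 effort already set via bond 3)

2  (C1, I1 all integral)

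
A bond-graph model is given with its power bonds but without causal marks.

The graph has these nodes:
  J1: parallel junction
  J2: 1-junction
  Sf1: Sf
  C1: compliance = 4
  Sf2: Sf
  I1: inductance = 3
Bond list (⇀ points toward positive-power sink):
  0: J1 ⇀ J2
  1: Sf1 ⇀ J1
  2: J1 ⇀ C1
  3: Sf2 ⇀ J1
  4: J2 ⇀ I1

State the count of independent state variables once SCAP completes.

2  (C1, I1 all integral)

β1 stroke→Sf1  (Sf1 fixes flow; stroke at Sf1)
β3 stroke→Sf2  (source Sf2 imposes f)
β2 stroke→J1  (prefer integral on C1)
β0 stroke→J2  (J1: bond 2 brought effort, rest push out)
β4 stroke→I1  (J2 needs exactly one f-in)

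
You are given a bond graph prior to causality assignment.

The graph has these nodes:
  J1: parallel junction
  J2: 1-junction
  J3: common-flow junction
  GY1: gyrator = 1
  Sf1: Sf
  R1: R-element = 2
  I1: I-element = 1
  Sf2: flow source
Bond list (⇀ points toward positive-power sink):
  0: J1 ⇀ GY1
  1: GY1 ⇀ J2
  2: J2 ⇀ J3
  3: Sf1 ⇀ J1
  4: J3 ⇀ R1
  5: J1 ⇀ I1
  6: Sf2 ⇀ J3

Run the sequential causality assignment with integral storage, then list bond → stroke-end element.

b3 →Sf1  (source Sf1 imposes f)
b6 →Sf2  (Sf2: flow source, stroke at near end)
b2 →J3  (J3 flow already set via bond 6)
b4 →J3  (J3: bond 6 brought flow, rest push out)
b1 →J2  (common-f at J2 fixed by 2)
b0 →J1  (through GY1, causality inverts; strokes same side of GY1)
b5 →I1  (J1 effort already set via bond 0)

#0 stroke→J1
#1 stroke→J2
#2 stroke→J3
#3 stroke→Sf1
#4 stroke→J3
#5 stroke→I1
#6 stroke→Sf2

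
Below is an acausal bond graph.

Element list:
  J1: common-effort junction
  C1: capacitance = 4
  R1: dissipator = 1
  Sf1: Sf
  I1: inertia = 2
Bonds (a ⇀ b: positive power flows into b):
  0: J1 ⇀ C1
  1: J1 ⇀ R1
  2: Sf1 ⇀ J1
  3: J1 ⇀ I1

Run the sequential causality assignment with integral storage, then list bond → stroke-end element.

#0 |J1
#1 |R1
#2 |Sf1
#3 |I1

bond 2 stroke at Sf1  (Sf1 fixes flow; stroke at Sf1)
bond 0 stroke at J1  (prefer integral on C1)
bond 1 stroke at R1  (0-jn J1 has e-setter on 0)
bond 3 stroke at I1  (J1 effort already set via bond 0)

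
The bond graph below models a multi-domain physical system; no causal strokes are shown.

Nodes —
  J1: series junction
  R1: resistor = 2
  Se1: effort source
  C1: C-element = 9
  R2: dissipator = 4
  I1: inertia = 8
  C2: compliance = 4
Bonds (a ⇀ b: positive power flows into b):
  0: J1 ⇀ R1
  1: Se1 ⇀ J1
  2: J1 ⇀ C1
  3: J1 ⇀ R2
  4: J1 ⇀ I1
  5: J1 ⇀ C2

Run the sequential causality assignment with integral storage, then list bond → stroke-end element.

b0 stroke→J1
b1 stroke→J1
b2 stroke→J1
b3 stroke→J1
b4 stroke→I1
b5 stroke→J1

β1 |J1  (source Se1 imposes e)
β2 |J1  (C1 outputs effort q/C1)
β4 |I1  (I1: I, integral causality)
β0 |J1  (J1: bond 4 brought flow, rest push out)
β3 |J1  (common-f at J1 fixed by 4)
β5 |J1  (common-f at J1 fixed by 4)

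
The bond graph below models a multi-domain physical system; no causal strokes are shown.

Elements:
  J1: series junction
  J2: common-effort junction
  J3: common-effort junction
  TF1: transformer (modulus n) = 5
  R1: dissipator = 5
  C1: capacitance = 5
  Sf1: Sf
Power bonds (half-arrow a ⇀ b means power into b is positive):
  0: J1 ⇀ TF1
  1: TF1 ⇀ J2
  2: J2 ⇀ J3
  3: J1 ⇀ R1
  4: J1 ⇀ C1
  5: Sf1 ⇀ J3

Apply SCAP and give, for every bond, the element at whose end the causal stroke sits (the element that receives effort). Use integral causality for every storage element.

β5 stroke at Sf1  (Sf1: flow source, stroke at near end)
β2 stroke at J3  (J3 needs exactly one e-in)
β1 stroke at J2  (closing 0-jn rule on J2)
β0 stroke at TF1  (through TF1, causality passes straight; one stroke at TF1)
β3 stroke at J1  (common-f at J1 fixed by 0)
β4 stroke at J1  (J1: bond 0 brought flow, rest push out)

bond 0 →TF1
bond 1 →J2
bond 2 →J3
bond 3 →J1
bond 4 →J1
bond 5 →Sf1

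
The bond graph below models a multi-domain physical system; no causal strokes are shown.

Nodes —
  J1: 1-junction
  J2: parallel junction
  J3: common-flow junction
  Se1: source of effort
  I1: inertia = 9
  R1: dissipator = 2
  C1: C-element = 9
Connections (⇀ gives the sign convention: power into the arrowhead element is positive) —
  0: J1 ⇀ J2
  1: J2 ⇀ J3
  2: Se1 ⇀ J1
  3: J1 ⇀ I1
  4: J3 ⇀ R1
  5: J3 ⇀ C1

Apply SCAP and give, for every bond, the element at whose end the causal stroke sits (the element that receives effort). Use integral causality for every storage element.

#2 →J1  (source Se1 imposes e)
#3 →I1  (I1 integral (f out))
#0 →J1  (1-jn J1 has f-setter on 3)
#1 →J2  (only one effort-in slot at J2)
#4 →J3  (J3 flow already set via bond 1)
#5 →J3  (common-f at J3 fixed by 1)

#0 stroke at J1
#1 stroke at J2
#2 stroke at J1
#3 stroke at I1
#4 stroke at J3
#5 stroke at J3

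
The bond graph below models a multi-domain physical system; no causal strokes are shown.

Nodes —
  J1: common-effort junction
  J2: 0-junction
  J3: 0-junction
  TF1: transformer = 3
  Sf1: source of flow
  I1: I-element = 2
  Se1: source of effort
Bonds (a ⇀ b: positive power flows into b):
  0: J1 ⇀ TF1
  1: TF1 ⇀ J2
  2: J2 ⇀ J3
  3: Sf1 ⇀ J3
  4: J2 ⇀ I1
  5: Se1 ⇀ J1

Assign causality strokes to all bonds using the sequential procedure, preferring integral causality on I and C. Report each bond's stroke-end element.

b3 stroke at Sf1  (source Sf1 imposes f)
b5 stroke at J1  (source Se1 imposes e)
b0 stroke at TF1  (0-jn J1 has e-setter on 5)
b2 stroke at J3  (closing 0-jn rule on J3)
b1 stroke at J2  (TF1 one-in-one-out from 0)
b4 stroke at I1  (J2: bond 1 brought effort, rest push out)

#0 stroke→TF1
#1 stroke→J2
#2 stroke→J3
#3 stroke→Sf1
#4 stroke→I1
#5 stroke→J1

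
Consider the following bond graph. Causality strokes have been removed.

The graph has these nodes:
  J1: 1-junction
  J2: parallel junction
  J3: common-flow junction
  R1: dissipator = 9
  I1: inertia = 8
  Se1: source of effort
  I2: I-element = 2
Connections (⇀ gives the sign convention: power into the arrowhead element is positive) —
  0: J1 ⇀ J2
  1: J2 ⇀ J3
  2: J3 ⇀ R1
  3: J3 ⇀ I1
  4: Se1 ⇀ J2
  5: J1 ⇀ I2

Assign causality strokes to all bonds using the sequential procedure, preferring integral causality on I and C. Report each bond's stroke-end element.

b0 stroke→J1
b1 stroke→J3
b2 stroke→J3
b3 stroke→I1
b4 stroke→J2
b5 stroke→I2

#4 →J2  (Se1: effort source, stroke at far end)
#0 →J1  (common-e at J2 fixed by 4)
#1 →J3  (J2 effort already set via bond 4)
#5 →I2  (J1: last free bond brings flow in)
#3 →I1  (prefer integral on I1)
#2 →J3  (J3: bond 3 brought flow, rest push out)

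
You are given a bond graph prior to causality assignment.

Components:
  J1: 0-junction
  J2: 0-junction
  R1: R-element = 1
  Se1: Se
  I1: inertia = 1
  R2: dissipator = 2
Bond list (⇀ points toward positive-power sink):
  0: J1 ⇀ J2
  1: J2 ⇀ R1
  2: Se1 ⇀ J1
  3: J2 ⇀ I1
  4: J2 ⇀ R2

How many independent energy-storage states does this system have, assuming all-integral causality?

1  (I1 all integral)

b2 stroke→J1  (Se1 (Se) sets effort on bond)
b0 stroke→J2  (J1 effort already set via bond 2)
b1 stroke→R1  (0-jn J2 has e-setter on 0)
b3 stroke→I1  (0-jn J2 has e-setter on 0)
b4 stroke→R2  (J2: bond 0 brought effort, rest push out)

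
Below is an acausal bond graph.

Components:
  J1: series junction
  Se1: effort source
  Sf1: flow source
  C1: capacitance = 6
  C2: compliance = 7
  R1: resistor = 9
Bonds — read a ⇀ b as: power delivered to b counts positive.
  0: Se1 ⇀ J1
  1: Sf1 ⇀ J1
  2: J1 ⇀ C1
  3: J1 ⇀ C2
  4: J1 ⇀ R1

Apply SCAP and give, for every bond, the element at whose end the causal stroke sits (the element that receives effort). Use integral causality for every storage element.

bond 0 →J1
bond 1 →Sf1
bond 2 →J1
bond 3 →J1
bond 4 →J1

bond 0 →J1  (Se1: effort source, stroke at far end)
bond 1 →Sf1  (source Sf1 imposes f)
bond 2 →J1  (1-jn J1 has f-setter on 1)
bond 3 →J1  (J1 flow already set via bond 1)
bond 4 →J1  (common-f at J1 fixed by 1)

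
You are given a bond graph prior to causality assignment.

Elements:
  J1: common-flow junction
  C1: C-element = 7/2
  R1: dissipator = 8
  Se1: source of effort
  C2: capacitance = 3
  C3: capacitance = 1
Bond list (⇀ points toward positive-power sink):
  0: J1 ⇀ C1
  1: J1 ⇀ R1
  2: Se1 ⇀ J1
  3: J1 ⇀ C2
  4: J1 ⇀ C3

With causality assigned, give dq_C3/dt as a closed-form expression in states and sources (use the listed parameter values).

#2 →J1  (Se1: effort source, stroke at far end)
#0 →J1  (C1 integral (e out))
#3 →J1  (C2: C, integral causality)
#4 →J1  (C3 integral (e out))
#1 →R1  (J1 needs exactly one f-in)

dq_C3/dt = E_Se1/8 - q_C1/28 - q_C2/24 - q_C3/8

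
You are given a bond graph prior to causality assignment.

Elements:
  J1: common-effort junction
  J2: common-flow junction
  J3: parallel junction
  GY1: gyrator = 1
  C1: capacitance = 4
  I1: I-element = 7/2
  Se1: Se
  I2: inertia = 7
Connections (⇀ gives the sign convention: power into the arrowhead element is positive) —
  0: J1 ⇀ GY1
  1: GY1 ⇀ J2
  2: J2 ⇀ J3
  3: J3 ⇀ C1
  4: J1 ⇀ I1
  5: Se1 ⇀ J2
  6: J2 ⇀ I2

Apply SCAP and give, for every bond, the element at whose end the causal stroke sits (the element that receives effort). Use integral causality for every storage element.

β0 stroke→J1
β1 stroke→J2
β2 stroke→J2
β3 stroke→J3
β4 stroke→I1
β5 stroke→J2
β6 stroke→I2

bond 5 stroke→J2  (Se1 (Se) sets effort on bond)
bond 3 stroke→J3  (C1 integral (e out))
bond 2 stroke→J2  (common-e at J3 fixed by 3)
bond 4 stroke→I1  (I1 outputs flow p/I1)
bond 0 stroke→J1  (closing 0-jn rule on J1)
bond 1 stroke→J2  (through GY1, causality inverts; strokes same side of GY1)
bond 6 stroke→I2  (only one flow-in slot at J2)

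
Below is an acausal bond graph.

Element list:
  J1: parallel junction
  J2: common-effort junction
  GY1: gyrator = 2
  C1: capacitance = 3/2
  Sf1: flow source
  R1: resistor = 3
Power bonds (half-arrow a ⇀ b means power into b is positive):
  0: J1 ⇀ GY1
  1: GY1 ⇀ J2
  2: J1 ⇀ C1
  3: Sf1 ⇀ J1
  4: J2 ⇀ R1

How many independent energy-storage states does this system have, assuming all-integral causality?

1  (C1 all integral)

b3 →Sf1  (Sf1 (Sf) sets flow on bond)
b2 →J1  (prefer integral on C1)
b0 →GY1  (common-e at J1 fixed by 2)
b1 →GY1  (through GY1, causality inverts; strokes same side of GY1)
b4 →J2  (closing 0-jn rule on J2)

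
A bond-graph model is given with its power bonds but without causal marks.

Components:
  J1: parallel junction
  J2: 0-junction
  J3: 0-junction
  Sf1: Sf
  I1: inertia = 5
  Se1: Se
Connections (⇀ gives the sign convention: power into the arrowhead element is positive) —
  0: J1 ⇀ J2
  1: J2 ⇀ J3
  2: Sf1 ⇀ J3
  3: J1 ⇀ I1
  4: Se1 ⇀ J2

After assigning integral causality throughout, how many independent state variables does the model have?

1  (I1 all integral)

b2 stroke at Sf1  (Sf1 fixes flow; stroke at Sf1)
b4 stroke at J2  (source Se1 imposes e)
b0 stroke at J1  (0-jn J2 has e-setter on 4)
b1 stroke at J3  (J2 effort already set via bond 4)
b3 stroke at I1  (0-jn J1 has e-setter on 0)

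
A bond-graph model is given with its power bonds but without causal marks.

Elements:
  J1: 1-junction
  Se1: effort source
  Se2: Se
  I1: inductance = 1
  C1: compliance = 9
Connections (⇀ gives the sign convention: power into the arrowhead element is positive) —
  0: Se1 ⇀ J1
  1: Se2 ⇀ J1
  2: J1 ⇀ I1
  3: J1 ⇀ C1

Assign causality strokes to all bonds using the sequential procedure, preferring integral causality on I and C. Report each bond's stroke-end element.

β0 stroke→J1
β1 stroke→J1
β2 stroke→I1
β3 stroke→J1

bond 0 stroke at J1  (Se1 (Se) sets effort on bond)
bond 1 stroke at J1  (Se2 (Se) sets effort on bond)
bond 2 stroke at I1  (I1 outputs flow p/I1)
bond 3 stroke at J1  (J1: bond 2 brought flow, rest push out)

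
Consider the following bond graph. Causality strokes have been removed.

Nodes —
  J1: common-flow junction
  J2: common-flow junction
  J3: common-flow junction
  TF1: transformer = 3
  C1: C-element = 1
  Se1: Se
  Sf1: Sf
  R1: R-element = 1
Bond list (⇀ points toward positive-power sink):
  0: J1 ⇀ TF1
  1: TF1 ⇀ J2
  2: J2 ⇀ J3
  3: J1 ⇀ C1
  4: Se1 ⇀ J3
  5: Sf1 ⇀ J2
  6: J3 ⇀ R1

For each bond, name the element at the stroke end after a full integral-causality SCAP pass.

β4 stroke at J3  (Se1 fixes effort; stroke away)
β5 stroke at Sf1  (Sf1 (Sf) sets flow on bond)
β1 stroke at J2  (J2 flow already set via bond 5)
β2 stroke at J2  (1-jn J2 has f-setter on 5)
β6 stroke at J3  (common-f at J3 fixed by 2)
β0 stroke at TF1  (TF1 one-in-one-out from 1)
β3 stroke at J1  (J1: bond 0 brought flow, rest push out)

bond 0 stroke→TF1
bond 1 stroke→J2
bond 2 stroke→J2
bond 3 stroke→J1
bond 4 stroke→J3
bond 5 stroke→Sf1
bond 6 stroke→J3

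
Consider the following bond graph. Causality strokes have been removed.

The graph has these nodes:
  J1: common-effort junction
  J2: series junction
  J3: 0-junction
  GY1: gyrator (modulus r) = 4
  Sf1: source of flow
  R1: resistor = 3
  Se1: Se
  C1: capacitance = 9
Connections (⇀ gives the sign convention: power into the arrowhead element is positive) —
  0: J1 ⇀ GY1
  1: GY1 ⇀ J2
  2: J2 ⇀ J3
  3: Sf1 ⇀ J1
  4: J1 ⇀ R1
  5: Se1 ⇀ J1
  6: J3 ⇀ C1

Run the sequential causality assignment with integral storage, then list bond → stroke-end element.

#0 |GY1
#1 |GY1
#2 |J2
#3 |Sf1
#4 |R1
#5 |J1
#6 |J3

#3 stroke→Sf1  (Sf1: flow source, stroke at near end)
#5 stroke→J1  (Se1: effort source, stroke at far end)
#0 stroke→GY1  (common-e at J1 fixed by 5)
#4 stroke→R1  (J1: bond 5 brought effort, rest push out)
#1 stroke→GY1  (GY1 both-in/both-out from 0)
#2 stroke→J2  (J2: bond 1 brought flow, rest push out)
#6 stroke→J3  (J3 needs exactly one e-in)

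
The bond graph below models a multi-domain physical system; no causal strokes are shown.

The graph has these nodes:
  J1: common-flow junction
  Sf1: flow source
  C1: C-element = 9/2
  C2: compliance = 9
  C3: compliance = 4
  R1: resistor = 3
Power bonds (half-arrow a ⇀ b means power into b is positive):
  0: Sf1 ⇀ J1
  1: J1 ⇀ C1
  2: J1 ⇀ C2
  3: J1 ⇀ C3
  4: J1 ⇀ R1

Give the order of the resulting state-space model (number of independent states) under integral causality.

3  (C1, C2, C3 all integral)

β0 stroke→Sf1  (Sf1 fixes flow; stroke at Sf1)
β1 stroke→J1  (J1 flow already set via bond 0)
β2 stroke→J1  (J1 flow already set via bond 0)
β3 stroke→J1  (common-f at J1 fixed by 0)
β4 stroke→J1  (J1 flow already set via bond 0)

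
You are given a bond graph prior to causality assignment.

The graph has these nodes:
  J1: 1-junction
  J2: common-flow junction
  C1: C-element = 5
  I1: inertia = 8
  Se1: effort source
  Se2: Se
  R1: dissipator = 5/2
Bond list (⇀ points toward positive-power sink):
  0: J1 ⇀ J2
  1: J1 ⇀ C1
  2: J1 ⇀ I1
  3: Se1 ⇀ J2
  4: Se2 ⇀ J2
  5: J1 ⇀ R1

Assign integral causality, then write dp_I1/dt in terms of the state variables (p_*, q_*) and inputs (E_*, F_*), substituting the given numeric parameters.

dp_I1/dt = E_Se1 + E_Se2 - 5*p_I1/16 - q_C1/5

#3 |J2  (source Se1 imposes e)
#4 |J2  (Se2: effort source, stroke at far end)
#0 |J1  (J2 needs exactly one f-in)
#1 |J1  (prefer integral on C1)
#2 |I1  (I1 outputs flow p/I1)
#5 |J1  (1-jn J1 has f-setter on 2)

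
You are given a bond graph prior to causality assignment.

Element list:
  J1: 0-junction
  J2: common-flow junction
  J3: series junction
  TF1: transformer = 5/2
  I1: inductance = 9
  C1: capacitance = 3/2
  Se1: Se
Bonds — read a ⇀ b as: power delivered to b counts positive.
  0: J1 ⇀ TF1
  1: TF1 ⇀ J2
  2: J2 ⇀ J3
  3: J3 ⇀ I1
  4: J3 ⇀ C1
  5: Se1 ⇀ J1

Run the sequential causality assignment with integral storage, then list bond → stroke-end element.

#5 →J1  (Se1: effort source, stroke at far end)
#0 →TF1  (J1 effort already set via bond 5)
#1 →J2  (through TF1, causality passes straight; one stroke at TF1)
#2 →J3  (only one flow-in slot at J2)
#3 →I1  (I1 integral (f out))
#4 →J3  (J3 flow already set via bond 3)

#0 stroke at TF1
#1 stroke at J2
#2 stroke at J3
#3 stroke at I1
#4 stroke at J3
#5 stroke at J1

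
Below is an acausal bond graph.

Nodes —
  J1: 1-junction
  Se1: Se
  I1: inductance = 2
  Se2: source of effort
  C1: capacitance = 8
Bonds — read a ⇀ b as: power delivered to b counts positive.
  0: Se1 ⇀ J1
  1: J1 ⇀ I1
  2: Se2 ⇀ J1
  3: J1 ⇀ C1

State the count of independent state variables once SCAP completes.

b0 stroke at J1  (Se1 (Se) sets effort on bond)
b2 stroke at J1  (source Se2 imposes e)
b1 stroke at I1  (prefer integral on I1)
b3 stroke at J1  (common-f at J1 fixed by 1)

2  (C1, I1 all integral)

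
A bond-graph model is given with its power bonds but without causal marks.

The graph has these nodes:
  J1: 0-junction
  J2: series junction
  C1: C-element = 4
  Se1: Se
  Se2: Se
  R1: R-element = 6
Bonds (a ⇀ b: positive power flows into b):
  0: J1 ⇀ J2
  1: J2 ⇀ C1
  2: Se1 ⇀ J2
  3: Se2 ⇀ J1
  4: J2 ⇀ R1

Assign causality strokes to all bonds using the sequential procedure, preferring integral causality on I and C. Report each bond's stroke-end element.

#2 →J2  (Se1 (Se) sets effort on bond)
#3 →J1  (Se2 (Se) sets effort on bond)
#0 →J2  (0-jn J1 has e-setter on 3)
#1 →J2  (C1 outputs effort q/C1)
#4 →R1  (closing 1-jn rule on J2)

bond 0 |J2
bond 1 |J2
bond 2 |J2
bond 3 |J1
bond 4 |R1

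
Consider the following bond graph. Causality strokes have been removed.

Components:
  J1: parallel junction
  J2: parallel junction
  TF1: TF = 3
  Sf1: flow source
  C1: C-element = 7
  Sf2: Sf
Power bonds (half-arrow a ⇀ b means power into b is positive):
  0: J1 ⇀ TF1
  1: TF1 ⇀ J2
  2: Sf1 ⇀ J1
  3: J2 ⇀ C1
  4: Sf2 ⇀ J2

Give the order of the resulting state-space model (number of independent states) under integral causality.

#2 stroke at Sf1  (Sf1 fixes flow; stroke at Sf1)
#4 stroke at Sf2  (source Sf2 imposes f)
#0 stroke at J1  (only one effort-in slot at J1)
#1 stroke at TF1  (TF TF1: opposite of bond 0)
#3 stroke at J2  (J2: last free bond brings effort in)

1  (C1 all integral)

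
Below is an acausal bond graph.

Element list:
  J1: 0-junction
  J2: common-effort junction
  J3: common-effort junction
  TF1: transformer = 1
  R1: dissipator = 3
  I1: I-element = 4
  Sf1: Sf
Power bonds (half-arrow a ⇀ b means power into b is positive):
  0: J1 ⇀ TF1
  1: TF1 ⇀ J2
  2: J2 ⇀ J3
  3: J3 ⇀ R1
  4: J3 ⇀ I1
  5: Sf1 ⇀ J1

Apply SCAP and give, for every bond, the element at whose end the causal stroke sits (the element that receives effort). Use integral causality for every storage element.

bond 5 stroke→Sf1  (Sf1: flow source, stroke at near end)
bond 0 stroke→J1  (only one effort-in slot at J1)
bond 1 stroke→TF1  (TF1: transformer flips bond 0)
bond 2 stroke→J2  (closing 0-jn rule on J2)
bond 4 stroke→I1  (prefer integral on I1)
bond 3 stroke→J3  (J3 needs exactly one e-in)

#0 |J1
#1 |TF1
#2 |J2
#3 |J3
#4 |I1
#5 |Sf1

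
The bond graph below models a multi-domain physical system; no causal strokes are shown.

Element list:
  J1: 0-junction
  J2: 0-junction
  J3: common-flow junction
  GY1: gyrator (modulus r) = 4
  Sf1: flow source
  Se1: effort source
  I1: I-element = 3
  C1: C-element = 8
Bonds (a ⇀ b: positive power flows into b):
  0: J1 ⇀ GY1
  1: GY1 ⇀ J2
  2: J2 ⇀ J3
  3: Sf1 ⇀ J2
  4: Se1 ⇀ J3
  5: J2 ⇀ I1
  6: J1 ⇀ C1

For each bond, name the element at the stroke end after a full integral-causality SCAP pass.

b0 stroke at GY1
b1 stroke at GY1
b2 stroke at J2
b3 stroke at Sf1
b4 stroke at J3
b5 stroke at I1
b6 stroke at J1

b3 stroke at Sf1  (Sf1: flow source, stroke at near end)
b4 stroke at J3  (Se1: effort source, stroke at far end)
b2 stroke at J2  (J3 needs exactly one f-in)
b1 stroke at GY1  (common-e at J2 fixed by 2)
b5 stroke at I1  (0-jn J2 has e-setter on 2)
b0 stroke at GY1  (GY1 both-in/both-out from 1)
b6 stroke at J1  (only one effort-in slot at J1)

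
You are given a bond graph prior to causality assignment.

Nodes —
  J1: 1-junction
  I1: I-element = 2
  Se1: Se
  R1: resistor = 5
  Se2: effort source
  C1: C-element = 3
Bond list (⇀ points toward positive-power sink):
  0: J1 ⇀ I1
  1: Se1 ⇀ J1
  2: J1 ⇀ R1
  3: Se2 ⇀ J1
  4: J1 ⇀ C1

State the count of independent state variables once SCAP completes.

2  (C1, I1 all integral)

β1 stroke→J1  (source Se1 imposes e)
β3 stroke→J1  (Se2: effort source, stroke at far end)
β0 stroke→I1  (prefer integral on I1)
β2 stroke→J1  (common-f at J1 fixed by 0)
β4 stroke→J1  (common-f at J1 fixed by 0)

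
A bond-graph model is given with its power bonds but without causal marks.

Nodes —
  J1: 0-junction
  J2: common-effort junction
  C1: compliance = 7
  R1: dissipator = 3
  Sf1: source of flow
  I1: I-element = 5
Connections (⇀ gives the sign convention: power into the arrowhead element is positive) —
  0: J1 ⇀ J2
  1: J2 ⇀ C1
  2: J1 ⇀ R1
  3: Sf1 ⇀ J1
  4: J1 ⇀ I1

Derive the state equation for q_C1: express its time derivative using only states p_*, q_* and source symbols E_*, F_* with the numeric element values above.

dq_C1/dt = F_Sf1 - p_I1/5 - q_C1/21

#3 stroke at Sf1  (Sf1: flow source, stroke at near end)
#1 stroke at J2  (C1 outputs effort q/C1)
#0 stroke at J1  (J2 effort already set via bond 1)
#2 stroke at R1  (common-e at J1 fixed by 0)
#4 stroke at I1  (common-e at J1 fixed by 0)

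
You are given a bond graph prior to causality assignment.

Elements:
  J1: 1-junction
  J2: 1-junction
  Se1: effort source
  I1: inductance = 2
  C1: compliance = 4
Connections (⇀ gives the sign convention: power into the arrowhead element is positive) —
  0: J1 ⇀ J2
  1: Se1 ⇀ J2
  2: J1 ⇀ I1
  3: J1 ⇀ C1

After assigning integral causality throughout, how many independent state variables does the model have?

#1 stroke→J2  (Se1 (Se) sets effort on bond)
#0 stroke→J1  (closing 1-jn rule on J2)
#2 stroke→I1  (prefer integral on I1)
#3 stroke→J1  (J1 flow already set via bond 2)

2  (C1, I1 all integral)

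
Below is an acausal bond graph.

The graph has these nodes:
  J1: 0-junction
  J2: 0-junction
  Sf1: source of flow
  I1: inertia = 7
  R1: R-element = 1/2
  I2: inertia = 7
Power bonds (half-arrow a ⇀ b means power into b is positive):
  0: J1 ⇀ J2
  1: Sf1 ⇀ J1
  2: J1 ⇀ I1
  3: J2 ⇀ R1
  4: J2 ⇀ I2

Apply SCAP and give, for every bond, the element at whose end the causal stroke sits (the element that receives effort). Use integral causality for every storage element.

bond 0 stroke at J1
bond 1 stroke at Sf1
bond 2 stroke at I1
bond 3 stroke at J2
bond 4 stroke at I2

bond 1 stroke at Sf1  (Sf1 fixes flow; stroke at Sf1)
bond 2 stroke at I1  (I1: I, integral causality)
bond 0 stroke at J1  (J1 needs exactly one e-in)
bond 4 stroke at I2  (prefer integral on I2)
bond 3 stroke at J2  (J2 needs exactly one e-in)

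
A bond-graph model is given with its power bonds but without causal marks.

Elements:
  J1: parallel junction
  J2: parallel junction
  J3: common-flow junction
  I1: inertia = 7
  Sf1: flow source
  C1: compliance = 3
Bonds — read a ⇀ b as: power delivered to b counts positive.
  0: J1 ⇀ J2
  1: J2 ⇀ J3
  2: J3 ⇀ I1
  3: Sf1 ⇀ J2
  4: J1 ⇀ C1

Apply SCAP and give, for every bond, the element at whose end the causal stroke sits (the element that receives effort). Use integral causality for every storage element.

#0 →J2
#1 →J3
#2 →I1
#3 →Sf1
#4 →J1

b3 →Sf1  (Sf1 fixes flow; stroke at Sf1)
b2 →I1  (I1 outputs flow p/I1)
b1 →J3  (J3 flow already set via bond 2)
b0 →J2  (only one effort-in slot at J2)
b4 →J1  (closing 0-jn rule on J1)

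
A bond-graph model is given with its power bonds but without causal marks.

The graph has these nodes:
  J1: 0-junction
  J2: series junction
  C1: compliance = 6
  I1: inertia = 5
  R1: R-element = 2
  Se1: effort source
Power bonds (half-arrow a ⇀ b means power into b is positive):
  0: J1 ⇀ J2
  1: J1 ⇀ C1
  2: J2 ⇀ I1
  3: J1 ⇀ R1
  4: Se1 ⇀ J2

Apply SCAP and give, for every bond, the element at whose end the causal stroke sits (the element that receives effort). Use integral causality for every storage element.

b0 stroke at J2
b1 stroke at J1
b2 stroke at I1
b3 stroke at R1
b4 stroke at J2

#4 stroke at J2  (Se1 fixes effort; stroke away)
#1 stroke at J1  (C1: C, integral causality)
#0 stroke at J2  (common-e at J1 fixed by 1)
#3 stroke at R1  (J1 effort already set via bond 1)
#2 stroke at I1  (J2 needs exactly one f-in)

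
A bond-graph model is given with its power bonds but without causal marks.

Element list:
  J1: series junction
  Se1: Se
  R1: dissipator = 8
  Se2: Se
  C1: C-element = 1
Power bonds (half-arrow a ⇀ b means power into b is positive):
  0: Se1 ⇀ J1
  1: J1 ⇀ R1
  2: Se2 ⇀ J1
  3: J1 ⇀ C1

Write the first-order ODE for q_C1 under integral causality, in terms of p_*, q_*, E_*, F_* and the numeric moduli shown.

β0 stroke at J1  (source Se1 imposes e)
β2 stroke at J1  (Se2 fixes effort; stroke away)
β3 stroke at J1  (C1 integral (e out))
β1 stroke at R1  (J1 needs exactly one f-in)

dq_C1/dt = E_Se1/8 + E_Se2/8 - q_C1/8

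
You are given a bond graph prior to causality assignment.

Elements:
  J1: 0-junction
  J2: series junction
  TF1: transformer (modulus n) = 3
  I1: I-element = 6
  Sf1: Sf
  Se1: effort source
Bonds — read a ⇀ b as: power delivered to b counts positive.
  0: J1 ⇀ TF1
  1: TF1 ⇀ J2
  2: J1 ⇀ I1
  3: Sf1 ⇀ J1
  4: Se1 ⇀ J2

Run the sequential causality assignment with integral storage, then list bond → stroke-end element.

bond 3 →Sf1  (Sf1 fixes flow; stroke at Sf1)
bond 4 →J2  (Se1 (Se) sets effort on bond)
bond 1 →TF1  (J2: last free bond brings flow in)
bond 0 →J1  (through TF1, causality passes straight; one stroke at TF1)
bond 2 →I1  (common-e at J1 fixed by 0)

#0 |J1
#1 |TF1
#2 |I1
#3 |Sf1
#4 |J2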